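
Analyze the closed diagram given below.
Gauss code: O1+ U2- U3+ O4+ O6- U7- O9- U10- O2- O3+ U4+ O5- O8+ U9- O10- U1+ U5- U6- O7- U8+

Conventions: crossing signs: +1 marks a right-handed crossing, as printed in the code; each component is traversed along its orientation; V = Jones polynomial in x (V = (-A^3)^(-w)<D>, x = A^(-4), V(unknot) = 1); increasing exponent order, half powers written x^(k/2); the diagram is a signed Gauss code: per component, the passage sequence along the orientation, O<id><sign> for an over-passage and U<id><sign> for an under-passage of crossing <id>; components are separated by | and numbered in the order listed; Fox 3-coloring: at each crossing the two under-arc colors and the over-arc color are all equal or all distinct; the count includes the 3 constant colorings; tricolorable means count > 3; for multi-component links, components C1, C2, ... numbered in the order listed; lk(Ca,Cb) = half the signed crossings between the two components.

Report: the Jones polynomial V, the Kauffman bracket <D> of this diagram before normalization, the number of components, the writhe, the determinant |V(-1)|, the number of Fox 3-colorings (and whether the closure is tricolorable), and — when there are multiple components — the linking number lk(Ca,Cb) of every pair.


V = x^-5 - 2x^-4 + 2x^-3 - 2x^-2 + 2x^-1 - 1 + x
<D> = A^-10 - A^-6 + 2A^-2 - 2A^2 + 2A^6 - 2A^10 + A^14 (w = -2)
1 component over 10 crossings, w = -2
3 Fox colorings among 3^10, |V(-1)| = 11: not tricolorable
why: V spans 6 powers of x: at least 6 crossings in any diagram


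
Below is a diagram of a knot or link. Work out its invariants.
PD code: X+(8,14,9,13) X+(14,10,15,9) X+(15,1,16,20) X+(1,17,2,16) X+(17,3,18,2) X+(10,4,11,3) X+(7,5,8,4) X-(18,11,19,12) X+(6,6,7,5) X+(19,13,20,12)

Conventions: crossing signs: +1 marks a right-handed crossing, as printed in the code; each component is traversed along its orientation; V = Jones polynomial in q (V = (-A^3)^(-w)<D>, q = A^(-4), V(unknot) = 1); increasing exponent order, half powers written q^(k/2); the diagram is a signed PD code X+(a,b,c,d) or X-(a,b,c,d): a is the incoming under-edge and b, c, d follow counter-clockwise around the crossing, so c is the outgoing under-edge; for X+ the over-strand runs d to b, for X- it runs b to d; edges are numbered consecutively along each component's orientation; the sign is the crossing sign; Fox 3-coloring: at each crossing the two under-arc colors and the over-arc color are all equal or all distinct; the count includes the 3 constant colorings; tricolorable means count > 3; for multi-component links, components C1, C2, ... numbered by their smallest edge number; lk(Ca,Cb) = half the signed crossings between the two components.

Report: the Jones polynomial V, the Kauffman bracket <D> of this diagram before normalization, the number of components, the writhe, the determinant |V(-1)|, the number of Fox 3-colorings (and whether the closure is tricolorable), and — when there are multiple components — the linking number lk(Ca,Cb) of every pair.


V(q) = q^2 + 2q^4 - 2q^5 + q^6 - 2q^7 + q^8
bracket: A^-8 - 2A^-4 + 1 - 2A^4 + 2A^8 + A^16, w = +8
1 component, writhe +8, over 10 crossings
det 9, colorings 27 of 3^10 — tricolorable
observation: |V(-1)| = 9: so tricolorable, since 3 divides 9


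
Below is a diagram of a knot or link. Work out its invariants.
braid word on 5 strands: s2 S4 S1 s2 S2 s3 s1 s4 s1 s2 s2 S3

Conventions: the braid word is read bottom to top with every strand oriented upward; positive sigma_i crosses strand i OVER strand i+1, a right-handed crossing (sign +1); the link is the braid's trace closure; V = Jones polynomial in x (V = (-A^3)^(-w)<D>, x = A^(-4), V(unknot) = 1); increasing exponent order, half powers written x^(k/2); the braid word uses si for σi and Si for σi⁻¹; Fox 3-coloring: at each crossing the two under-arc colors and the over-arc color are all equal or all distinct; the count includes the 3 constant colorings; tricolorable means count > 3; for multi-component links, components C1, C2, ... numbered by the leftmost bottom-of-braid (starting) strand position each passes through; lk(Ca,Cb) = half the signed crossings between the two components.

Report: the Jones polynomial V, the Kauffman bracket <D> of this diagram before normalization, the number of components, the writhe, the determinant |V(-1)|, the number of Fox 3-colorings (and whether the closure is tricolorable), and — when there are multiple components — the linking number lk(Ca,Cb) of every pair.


V = x + x^3 - x^4
<D> = -A^-4 + 1 + A^8 (w = +4)
1 component over 12 crossings, w = +4
9 Fox colorings among 3^12, |V(-1)| = 3: tricolorable
why: free reduction leaves σ2 σ4⁻¹ σ1⁻¹ σ3 σ1 σ4 σ1 σ2 σ2 σ3⁻¹ of the original 12 letters


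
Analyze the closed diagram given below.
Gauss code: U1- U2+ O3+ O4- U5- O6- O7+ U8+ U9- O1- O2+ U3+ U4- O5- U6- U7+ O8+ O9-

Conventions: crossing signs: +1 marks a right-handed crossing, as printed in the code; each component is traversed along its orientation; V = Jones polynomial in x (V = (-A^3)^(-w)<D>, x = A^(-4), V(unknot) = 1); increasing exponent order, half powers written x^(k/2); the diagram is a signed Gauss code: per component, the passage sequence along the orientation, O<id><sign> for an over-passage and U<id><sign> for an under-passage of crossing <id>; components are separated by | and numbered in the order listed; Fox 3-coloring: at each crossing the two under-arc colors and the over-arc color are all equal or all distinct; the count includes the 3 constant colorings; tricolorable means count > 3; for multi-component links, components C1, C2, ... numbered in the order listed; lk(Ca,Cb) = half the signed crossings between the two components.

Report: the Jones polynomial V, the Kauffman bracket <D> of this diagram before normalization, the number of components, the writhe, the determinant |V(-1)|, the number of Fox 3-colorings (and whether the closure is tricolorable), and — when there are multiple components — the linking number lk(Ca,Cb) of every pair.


Jones polynomial: V(x) = 1
<D> = -A^-3; writhe -1
components 1, writhe -1 (9 crossings)
3-colorings: 3 of 3^9, det 1 — not tricolorable
note: w = -1 shifts under R1 moves; the (-A^3)^(1) factor cancels that in V


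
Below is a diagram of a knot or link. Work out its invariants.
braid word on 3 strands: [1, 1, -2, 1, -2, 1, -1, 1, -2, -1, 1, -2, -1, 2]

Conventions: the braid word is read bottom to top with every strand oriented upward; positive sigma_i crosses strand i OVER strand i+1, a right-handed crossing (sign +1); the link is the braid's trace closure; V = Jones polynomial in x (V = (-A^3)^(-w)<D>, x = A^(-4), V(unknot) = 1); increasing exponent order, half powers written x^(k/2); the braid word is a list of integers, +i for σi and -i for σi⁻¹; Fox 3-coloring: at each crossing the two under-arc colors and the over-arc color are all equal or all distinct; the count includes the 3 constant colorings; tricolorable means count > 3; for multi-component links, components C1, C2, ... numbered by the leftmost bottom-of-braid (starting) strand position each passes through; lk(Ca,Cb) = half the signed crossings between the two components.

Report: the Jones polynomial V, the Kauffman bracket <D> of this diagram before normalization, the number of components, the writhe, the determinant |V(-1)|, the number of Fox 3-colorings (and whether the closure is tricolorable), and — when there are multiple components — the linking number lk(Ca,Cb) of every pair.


Jones polynomial: V(x) = x^-4 - 4x^-3 + 6x^-2 - 7x^-1 + 9 - 7x + 6x^2 - 4x^3 + x^4
<D> = A^-16 - 4A^-12 + 6A^-8 - 7A^-4 + 9 - 7A^4 + 6A^8 - 4A^12 + A^16; writhe 0
components 1, writhe 0 (14 crossings)
3-colorings: 27 of 3^14, det 45 — tricolorable
note: |V(-1)| = 45: so tricolorable, since 3 divides 45


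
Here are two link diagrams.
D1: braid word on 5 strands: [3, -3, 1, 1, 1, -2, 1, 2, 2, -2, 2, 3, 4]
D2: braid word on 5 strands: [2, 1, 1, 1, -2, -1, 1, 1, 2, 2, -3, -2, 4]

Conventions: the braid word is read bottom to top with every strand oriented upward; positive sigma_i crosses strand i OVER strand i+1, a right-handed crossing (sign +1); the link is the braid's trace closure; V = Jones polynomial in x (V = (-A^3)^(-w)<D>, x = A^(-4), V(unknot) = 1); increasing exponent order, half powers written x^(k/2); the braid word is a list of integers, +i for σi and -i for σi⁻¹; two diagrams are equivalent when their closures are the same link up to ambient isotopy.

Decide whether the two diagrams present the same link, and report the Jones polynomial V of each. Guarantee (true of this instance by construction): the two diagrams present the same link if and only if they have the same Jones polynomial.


same link: yes
V(D1) = -x^(3/2) + x^(5/2) - 2x^(7/2) + 2x^(9/2) - 2x^(11/2) + x^(13/2) - x^(15/2)  [13 crossings, <D> = A^-9 - A^-5 + 2A^-1 - 2A^3 + 2A^7 - A^11 + A^15, w = +7]
V(D2) = -x^(3/2) + x^(5/2) - 2x^(7/2) + 2x^(9/2) - 2x^(11/2) + x^(13/2) - x^(15/2)  [13 crossings, <D> = A^-15 - A^-11 + 2A^-7 - 2A^-3 + 2A - A^5 + A^9, w = +5]
insight: one V(x) for all 2 diagrams — one class (guaranteed)


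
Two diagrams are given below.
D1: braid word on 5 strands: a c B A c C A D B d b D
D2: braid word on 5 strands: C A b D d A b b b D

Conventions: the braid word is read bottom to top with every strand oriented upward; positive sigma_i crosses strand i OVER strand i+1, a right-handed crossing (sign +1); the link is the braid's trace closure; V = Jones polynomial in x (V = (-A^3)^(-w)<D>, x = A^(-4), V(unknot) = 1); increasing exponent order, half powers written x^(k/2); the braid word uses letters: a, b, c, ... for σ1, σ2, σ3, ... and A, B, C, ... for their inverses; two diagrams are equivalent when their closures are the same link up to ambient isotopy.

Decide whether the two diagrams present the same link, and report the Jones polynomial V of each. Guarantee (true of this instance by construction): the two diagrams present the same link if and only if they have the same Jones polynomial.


same link: no
V(D1) = 1  [12 crossings, <D> = A^-6, w = -2]
V(D2) = x^-1 - 1 + 2x - 2x^2 + 2x^3 - 2x^4 + x^5  [10 crossings, <D> = A^-20 - 2A^-16 + 2A^-12 - 2A^-8 + 2A^-4 - 1 + A^4, w = 0]
insight: V(x) takes 2 values over 2 diagrams, fixing the grouping


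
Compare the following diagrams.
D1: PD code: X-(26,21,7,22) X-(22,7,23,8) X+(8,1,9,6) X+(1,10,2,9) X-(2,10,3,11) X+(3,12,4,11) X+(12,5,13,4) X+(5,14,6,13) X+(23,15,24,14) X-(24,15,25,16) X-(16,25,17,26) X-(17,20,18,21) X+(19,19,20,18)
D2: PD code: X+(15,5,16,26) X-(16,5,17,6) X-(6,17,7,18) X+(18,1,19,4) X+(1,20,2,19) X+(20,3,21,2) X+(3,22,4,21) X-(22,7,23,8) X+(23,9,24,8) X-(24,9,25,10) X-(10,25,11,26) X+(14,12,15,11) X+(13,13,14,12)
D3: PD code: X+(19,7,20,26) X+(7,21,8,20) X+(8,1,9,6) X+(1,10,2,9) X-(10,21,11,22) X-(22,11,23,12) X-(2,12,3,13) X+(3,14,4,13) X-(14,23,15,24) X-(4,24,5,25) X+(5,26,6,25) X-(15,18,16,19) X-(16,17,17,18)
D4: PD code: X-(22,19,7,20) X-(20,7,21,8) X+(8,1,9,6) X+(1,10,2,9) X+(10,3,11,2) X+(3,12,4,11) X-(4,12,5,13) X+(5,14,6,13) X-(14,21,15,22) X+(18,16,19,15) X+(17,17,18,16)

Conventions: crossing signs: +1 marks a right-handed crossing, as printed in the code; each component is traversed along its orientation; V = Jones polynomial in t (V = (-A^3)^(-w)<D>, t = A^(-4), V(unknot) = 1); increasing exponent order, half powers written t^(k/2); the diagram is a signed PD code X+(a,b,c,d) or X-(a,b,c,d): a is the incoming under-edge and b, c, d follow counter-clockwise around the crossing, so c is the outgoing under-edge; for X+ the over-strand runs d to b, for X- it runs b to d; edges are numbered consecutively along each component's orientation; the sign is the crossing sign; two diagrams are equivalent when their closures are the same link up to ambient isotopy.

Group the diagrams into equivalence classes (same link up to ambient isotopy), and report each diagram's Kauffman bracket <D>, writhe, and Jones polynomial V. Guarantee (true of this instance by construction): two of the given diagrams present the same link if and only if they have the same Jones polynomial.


equivalence classes: {D1, D2, D4} | {D3}
D1 (bracket A^-15 - A^-11 + 2A^-7 - 2A^-3 + 3A - A^5 + A^9 - A^13; 13 crossings at w = +1): V = t^(-5/2) - t^(-3/2) + t^(-1/2) - 3t^(1/2) + 2t^(3/2) - 2t^(5/2) + t^(7/2) - t^(9/2)
D2 (bracket A^-9 - A^-5 + 2A^-1 - 2A^3 + 3A^7 - A^11 + A^15 - A^19; 13 crossings at w = +3): V = t^(-5/2) - t^(-3/2) + t^(-1/2) - 3t^(1/2) + 2t^(3/2) - 2t^(5/2) + t^(7/2) - t^(9/2)
D3 (bracket A^-13 + A^-5; 13 crossings at w = -1): V = -t^(1/2) - t^(5/2)
V(D4) = t^(-5/2) - t^(-3/2) + t^(-1/2) - 3t^(1/2) + 2t^(3/2) - 2t^(5/2) + t^(7/2) - t^(9/2)  (w +3, c 11, <D> = A^-9 - A^-5 + 2A^-1 - 2A^3 + 3A^7 - A^11 + A^15 - A^19)
key observation: 2 classes among 4 diagrams; unequal V(t) rules out equality


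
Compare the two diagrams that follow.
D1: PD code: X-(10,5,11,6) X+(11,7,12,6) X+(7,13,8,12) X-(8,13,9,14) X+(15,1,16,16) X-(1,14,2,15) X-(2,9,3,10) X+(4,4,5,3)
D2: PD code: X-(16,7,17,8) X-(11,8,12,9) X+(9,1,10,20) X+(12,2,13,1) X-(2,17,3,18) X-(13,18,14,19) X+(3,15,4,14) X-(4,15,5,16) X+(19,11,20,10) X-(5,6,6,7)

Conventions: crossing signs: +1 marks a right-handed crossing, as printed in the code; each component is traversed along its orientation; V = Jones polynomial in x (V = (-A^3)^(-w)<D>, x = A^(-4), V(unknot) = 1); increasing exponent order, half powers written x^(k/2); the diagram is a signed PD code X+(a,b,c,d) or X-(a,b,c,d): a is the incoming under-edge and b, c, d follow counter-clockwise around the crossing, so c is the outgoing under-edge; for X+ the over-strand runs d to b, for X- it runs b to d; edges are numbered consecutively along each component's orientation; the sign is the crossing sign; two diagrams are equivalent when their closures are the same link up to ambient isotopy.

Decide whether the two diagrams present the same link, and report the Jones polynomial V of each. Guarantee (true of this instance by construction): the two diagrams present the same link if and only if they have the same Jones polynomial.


same link: no
V(D1) = 1  [8 crossings, <D> = 1, w = 0]
V(D2) = x^-2 - x^-1 + 1 - x + x^2  [10 crossings, <D> = A^-14 - A^-10 + A^-6 - A^-2 + A^2, w = -2]
insight: 2 classes among 2 diagrams; unequal V(x) rules out equality


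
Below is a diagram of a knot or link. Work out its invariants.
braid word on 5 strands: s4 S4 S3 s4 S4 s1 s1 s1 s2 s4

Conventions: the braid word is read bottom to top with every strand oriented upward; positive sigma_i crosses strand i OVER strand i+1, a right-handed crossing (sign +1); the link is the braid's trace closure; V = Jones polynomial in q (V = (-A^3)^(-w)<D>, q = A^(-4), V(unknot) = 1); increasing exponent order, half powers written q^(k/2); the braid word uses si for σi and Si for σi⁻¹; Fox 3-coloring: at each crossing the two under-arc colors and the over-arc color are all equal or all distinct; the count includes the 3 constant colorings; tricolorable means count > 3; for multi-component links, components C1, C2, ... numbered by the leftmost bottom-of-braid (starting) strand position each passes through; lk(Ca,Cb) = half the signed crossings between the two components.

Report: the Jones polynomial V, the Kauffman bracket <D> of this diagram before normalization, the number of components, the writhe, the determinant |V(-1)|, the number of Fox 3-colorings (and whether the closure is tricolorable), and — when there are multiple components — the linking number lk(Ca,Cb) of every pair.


V(q) = q + q^3 - q^4
bracket: -A^-4 + 1 + A^8, w = +4
1 component, writhe +4, over 10 crossings
det 3, colorings 9 of 3^10 — tricolorable
observation: w = +4 (over 10 crossings) is diagram-only; (-A^3)^(-4) removes it from V


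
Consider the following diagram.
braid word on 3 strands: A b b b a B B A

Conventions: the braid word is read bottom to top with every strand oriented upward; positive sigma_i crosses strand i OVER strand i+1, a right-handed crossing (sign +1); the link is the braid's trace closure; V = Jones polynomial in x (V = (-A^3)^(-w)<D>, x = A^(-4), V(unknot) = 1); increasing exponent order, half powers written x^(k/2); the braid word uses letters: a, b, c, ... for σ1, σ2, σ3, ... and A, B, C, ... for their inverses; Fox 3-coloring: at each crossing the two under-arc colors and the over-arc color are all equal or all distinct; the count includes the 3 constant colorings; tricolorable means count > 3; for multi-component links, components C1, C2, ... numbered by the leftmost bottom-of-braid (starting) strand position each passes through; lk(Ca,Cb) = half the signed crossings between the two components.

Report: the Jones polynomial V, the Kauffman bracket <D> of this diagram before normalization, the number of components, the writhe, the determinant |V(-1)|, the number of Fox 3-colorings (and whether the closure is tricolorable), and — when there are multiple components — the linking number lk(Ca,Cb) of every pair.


V(x) = -x^-3 + 2x^-2 - 2x^-1 + 3 - 2x + 2x^2 - x^3
bracket: -A^-12 + 2A^-8 - 2A^-4 + 3 - 2A^4 + 2A^8 - A^12, w = 0
1 component, writhe 0, over 8 crossings
det 13, colorings 3 of 3^8 — not tricolorable
observation: w = 0 shifts under R1 moves; the (-A^3)^(0) factor cancels that in V


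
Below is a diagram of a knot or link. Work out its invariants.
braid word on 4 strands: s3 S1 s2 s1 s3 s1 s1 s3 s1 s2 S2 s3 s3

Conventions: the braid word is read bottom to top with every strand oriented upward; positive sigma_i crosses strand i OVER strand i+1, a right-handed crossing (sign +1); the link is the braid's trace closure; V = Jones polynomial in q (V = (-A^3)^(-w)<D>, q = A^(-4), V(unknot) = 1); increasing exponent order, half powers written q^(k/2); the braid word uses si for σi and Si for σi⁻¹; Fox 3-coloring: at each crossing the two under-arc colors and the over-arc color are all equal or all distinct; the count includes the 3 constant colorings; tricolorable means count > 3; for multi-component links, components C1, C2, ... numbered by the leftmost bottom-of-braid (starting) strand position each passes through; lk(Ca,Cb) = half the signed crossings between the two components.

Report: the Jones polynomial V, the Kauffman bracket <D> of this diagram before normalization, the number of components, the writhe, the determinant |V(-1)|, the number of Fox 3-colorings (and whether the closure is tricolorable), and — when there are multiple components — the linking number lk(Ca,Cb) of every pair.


V = q^3 + 2q^5 - 2q^6 + 2q^7 - 3q^8 + 2q^9 - 2q^10 + q^11
<D> = -A^-17 + 2A^-13 - 2A^-9 + 3A^-5 - 2A^-1 + 2A^3 - 2A^7 - A^15 (w = +9)
1 component over 13 crossings, w = +9
9 Fox colorings among 3^13, |V(-1)| = 15: tricolorable
why: w = +9 shifts under R1 moves; the (-A^3)^(-9) factor cancels that in V


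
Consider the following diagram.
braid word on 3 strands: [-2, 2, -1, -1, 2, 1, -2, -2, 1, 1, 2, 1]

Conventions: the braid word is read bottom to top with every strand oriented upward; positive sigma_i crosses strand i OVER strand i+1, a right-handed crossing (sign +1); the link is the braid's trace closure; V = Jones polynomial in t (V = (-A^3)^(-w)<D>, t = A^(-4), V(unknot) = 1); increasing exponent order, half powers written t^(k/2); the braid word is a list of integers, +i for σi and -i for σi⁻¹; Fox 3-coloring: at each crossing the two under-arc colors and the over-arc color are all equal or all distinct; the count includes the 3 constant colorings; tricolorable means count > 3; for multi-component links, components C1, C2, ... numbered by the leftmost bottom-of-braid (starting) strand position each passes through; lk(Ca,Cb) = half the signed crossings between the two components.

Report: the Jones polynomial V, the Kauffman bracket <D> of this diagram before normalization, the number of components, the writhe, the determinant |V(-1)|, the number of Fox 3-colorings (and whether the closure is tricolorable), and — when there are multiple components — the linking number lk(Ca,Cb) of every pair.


V(t) = -t^-1 + 2 - t + 2t^2 - t^3 + t^4 - t^5
bracket: -A^-14 + A^-10 - A^-6 + 2A^-2 - A^2 + 2A^6 - A^10, w = +2
1 component, writhe +2, over 12 crossings
det 9, colorings 9 of 3^12 — tricolorable
observation: det 9 = |V(-1)|; divisible by 3, so tricolorable


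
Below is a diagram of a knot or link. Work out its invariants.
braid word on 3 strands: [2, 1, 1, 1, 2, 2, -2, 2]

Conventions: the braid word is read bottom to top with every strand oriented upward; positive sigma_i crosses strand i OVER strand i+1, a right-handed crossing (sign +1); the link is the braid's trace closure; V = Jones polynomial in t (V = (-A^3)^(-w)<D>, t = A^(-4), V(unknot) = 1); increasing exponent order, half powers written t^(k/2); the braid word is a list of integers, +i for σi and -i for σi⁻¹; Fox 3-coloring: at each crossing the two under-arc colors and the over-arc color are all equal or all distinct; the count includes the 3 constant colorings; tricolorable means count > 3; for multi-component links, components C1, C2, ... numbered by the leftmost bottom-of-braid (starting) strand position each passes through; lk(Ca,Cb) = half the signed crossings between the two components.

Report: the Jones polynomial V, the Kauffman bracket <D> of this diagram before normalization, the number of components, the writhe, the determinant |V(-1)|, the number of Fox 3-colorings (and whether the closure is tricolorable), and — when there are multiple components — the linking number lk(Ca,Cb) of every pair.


V(t) = t^2 + 2t^4 - 2t^5 + t^6 - 2t^7 + t^8
bracket: A^-14 - 2A^-10 + A^-6 - 2A^-2 + 2A^2 + A^10, w = +6
1 component, writhe +6, over 8 crossings
det 9, colorings 27 of 3^8 — tricolorable
observation: inverse pairs cancel, leaving σ2 σ1 σ1 σ1 σ2 σ2


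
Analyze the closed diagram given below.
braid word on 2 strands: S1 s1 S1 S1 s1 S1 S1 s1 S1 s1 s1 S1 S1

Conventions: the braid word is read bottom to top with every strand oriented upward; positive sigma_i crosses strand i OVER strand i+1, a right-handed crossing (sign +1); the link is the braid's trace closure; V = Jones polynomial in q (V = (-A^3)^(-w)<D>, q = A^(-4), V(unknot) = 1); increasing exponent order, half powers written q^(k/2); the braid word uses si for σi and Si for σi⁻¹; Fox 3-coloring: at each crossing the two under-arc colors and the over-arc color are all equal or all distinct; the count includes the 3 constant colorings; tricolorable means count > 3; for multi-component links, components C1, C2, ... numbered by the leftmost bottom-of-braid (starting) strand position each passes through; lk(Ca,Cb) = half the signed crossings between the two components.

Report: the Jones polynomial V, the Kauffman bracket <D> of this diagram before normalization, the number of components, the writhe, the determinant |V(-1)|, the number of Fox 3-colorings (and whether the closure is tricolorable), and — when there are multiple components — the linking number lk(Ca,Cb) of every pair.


V = -q^-4 + q^-3 + q^-1
<D> = -A^-5 - A^3 + A^7 (w = -3)
1 component over 13 crossings, w = -3
9 Fox colorings among 3^13, |V(-1)| = 3: tricolorable
why: V spans 3 powers of q: at least 3 crossings in any diagram


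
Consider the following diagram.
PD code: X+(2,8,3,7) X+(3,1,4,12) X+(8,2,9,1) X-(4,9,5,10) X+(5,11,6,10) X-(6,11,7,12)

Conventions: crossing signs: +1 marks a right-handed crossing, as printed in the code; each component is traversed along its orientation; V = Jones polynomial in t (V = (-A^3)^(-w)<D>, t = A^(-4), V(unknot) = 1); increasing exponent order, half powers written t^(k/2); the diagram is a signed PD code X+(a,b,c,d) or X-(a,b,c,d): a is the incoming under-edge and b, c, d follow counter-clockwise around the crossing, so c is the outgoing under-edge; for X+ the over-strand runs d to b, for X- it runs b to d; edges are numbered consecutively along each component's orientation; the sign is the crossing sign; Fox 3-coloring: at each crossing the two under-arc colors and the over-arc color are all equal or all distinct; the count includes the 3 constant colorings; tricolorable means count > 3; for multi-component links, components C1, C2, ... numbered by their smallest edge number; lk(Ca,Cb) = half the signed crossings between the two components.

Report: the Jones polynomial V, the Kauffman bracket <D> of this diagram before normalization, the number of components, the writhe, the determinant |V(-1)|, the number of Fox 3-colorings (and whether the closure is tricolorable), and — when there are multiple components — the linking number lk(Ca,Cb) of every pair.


V = 1
<D> = A^6 (w = +2)
1 component over 6 crossings, w = +2
3 Fox colorings among 3^6, |V(-1)| = 1: not tricolorable
why: det 1 = |V(-1)|; not divisible by 3, so not tricolorable


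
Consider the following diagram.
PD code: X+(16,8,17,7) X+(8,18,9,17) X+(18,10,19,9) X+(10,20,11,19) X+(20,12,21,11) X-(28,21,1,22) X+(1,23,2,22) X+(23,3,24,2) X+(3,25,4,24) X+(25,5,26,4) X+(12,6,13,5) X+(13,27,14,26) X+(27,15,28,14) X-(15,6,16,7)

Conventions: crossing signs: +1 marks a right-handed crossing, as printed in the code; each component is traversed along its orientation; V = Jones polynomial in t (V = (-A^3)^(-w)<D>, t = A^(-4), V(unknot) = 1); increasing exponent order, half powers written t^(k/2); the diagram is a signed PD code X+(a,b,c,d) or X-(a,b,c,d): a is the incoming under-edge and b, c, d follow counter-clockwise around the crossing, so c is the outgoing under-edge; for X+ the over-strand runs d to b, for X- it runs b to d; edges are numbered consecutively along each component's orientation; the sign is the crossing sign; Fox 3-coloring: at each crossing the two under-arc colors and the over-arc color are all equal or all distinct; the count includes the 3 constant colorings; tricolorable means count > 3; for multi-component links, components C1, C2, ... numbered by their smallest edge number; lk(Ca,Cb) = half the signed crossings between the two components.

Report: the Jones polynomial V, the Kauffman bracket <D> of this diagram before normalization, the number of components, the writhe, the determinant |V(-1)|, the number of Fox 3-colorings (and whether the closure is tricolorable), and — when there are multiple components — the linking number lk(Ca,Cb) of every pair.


V(t) = t^4 + t^6 - t^10
bracket: -A^-10 + A^6 + A^14, w = +10
1 component, writhe +10, over 14 crossings
det 1, colorings 3 of 3^14 — not tricolorable
observation: w = +10 (over 14 crossings) is diagram-only; (-A^3)^(-10) removes it from V


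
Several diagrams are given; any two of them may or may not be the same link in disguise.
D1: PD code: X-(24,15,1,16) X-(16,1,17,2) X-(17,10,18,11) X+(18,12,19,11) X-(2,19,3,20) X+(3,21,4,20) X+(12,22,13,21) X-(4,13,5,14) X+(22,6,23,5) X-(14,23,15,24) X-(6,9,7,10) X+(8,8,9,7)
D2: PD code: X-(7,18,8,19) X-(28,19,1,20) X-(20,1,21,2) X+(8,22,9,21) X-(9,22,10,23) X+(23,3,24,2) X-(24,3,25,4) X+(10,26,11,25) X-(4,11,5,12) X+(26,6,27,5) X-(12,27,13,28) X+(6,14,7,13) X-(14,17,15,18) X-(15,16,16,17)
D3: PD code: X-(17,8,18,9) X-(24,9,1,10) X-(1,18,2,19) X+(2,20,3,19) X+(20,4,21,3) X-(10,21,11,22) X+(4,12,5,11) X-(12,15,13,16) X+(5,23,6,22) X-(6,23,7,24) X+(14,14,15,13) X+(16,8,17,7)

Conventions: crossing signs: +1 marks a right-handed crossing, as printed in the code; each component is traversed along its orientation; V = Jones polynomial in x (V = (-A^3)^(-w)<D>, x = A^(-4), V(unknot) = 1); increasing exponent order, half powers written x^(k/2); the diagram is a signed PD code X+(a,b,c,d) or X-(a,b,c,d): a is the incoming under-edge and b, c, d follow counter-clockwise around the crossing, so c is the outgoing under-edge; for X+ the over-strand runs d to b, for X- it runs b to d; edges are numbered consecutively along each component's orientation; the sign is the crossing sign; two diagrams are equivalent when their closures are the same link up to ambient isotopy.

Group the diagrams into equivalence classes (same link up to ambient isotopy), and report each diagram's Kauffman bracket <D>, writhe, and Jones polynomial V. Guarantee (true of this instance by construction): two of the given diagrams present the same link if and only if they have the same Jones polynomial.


classes: {D1, D2} | {D3}
V(D1) = x^-5 - 2x^-4 + 2x^-3 - 2x^-2 + 2x^-1 - 1 + x  [12 crossings, <D> = A^-10 - A^-6 + 2A^-2 - 2A^2 + 2A^6 - 2A^10 + A^14, w = -2]
V(D2) = x^-5 - 2x^-4 + 2x^-3 - 2x^-2 + 2x^-1 - 1 + x  (w -4, c 14, <D> = A^-16 - A^-12 + 2A^-8 - 2A^-4 + 2 - 2A^4 + A^8)
V(D3) = x^-2 - x^-1 + 1 - x + x^2  (w 0, c 12, <D> = A^-8 - A^-4 + 1 - A^4 + A^8)
insight: 2 values of V(x) split the 3 diagrams


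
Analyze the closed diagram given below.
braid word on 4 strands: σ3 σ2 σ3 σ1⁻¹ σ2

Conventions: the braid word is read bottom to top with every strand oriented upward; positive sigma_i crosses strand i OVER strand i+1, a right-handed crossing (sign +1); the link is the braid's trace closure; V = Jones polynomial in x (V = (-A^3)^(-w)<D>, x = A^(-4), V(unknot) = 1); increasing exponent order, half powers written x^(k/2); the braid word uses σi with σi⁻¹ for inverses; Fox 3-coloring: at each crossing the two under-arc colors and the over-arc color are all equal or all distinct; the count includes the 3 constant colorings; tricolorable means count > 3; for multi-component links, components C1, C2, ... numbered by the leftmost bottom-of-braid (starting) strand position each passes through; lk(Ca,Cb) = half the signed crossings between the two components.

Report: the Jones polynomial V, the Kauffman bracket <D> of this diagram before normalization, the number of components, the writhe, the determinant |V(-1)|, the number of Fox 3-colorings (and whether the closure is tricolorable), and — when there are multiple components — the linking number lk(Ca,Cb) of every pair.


V(x) = x + x^3 - x^4
bracket: A^-7 - A^-3 - A^5, w = +3
1 component, writhe +3, over 5 crossings
det 3, colorings 9 of 3^5 — tricolorable
observation: w = +3 (over 5 crossings) is diagram-only; (-A^3)^(-3) removes it from V


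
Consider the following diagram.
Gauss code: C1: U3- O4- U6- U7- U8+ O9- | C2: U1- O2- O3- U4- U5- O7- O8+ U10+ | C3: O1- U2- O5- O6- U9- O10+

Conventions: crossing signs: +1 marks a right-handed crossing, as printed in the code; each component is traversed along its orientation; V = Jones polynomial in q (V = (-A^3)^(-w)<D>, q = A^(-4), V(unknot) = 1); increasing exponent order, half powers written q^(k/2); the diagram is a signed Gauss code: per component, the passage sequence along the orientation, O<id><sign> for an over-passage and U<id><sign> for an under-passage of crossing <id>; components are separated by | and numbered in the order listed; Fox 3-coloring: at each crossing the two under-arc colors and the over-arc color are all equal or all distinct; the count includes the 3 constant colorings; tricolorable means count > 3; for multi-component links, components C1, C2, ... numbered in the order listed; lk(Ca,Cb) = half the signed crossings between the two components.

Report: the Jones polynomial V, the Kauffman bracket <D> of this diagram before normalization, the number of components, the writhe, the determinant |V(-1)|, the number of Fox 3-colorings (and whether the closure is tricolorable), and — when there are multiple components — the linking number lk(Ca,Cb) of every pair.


V(q) = 2q^-6 + q^-4 + q^-2
bracket: A^-10 + A^-2 + 2A^6, w = -6
3 components, writhe -6, over 10 crossings
lk(C1,C2) = -1
linking number lk(C1,C3) = -1
lk(C2,C3): -1
det 4, colorings 3 of 3^10 — not tricolorable
observation: summing lk over 3 pairs gives -3


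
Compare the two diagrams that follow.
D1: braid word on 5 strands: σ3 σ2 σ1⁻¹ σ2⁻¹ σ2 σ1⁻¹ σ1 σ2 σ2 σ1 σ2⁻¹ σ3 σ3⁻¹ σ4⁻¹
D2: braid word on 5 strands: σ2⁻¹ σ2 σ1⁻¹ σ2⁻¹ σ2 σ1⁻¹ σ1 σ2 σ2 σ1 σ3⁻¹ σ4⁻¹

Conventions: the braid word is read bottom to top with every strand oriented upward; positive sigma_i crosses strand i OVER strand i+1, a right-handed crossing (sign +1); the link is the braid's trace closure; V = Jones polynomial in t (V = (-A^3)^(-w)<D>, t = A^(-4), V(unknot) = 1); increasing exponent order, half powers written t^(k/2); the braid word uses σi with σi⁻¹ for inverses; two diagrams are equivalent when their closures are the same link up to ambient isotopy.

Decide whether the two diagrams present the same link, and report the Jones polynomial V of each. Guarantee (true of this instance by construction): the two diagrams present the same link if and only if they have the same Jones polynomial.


equivalent: yes
D1 (bracket A^-6 + A^-2 + A^2 + A^6; 14 crossings at w = +2): V = 1 + t + t^2 + t^3
V(D2) = 1 + t + t^2 + t^3  [12 crossings, <D> = A^-12 + A^-8 + A^-4 + 1, w = 0]
observation: Markov moves rewrite D1 (14 crossings) into D2 (12)


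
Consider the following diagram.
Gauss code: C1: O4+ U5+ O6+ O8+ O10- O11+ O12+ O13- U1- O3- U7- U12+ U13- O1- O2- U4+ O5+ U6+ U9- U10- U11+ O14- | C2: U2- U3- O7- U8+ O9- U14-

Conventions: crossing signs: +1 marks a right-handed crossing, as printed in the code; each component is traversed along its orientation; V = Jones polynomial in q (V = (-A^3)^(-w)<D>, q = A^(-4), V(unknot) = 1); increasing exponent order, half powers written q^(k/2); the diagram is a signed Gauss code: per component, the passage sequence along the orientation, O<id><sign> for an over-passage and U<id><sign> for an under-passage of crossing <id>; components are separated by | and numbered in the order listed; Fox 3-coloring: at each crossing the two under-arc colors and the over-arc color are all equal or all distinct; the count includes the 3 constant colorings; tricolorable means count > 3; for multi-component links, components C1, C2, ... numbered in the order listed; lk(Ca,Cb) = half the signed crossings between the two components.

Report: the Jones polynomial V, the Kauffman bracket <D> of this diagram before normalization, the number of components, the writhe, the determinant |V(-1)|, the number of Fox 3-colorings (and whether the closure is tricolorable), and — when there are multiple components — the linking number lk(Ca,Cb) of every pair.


Jones polynomial: V(q) = -q^(-9/2) + 2q^(-7/2) - 4q^(-5/2) + 3q^(-3/2) - 4q^(-1/2) + 3q^(1/2) - 2q^(3/2) + q^(5/2)
<D> = A^-16 - 2A^-12 + 3A^-8 - 4A^-4 + 3 - 4A^4 + 2A^8 - A^12; writhe -2
components 2, writhe -2 (14 crossings)
linking number lk(C1,C2) = -2
3-colorings: 3 of 3^14, det 20 — not tricolorable
note: span 7 respects span(V) <= c + mu - 1 = 15 for this 2-component diagram


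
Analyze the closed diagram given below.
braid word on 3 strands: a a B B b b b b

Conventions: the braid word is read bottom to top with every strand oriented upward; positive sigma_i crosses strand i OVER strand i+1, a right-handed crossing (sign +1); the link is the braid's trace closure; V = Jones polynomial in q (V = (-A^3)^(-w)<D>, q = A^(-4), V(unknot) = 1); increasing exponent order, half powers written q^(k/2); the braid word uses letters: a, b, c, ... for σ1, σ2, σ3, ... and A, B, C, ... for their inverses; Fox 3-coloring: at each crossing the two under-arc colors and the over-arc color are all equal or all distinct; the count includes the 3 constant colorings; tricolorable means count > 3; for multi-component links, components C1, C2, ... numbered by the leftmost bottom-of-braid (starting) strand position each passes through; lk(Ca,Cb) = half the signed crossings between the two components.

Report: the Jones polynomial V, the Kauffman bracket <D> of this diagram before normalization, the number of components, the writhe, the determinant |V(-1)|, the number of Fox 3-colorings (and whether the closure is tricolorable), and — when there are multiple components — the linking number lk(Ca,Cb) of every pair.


Jones polynomial: V(q) = q + 2q^3 + q^5
<D> = A^-8 + 2 + A^8; writhe +4
components 3, writhe +4 (8 crossings)
linking number lk(C1,C2) = +1
lk(C1,C3): 0
lk(C2,C3) = +1
3-colorings: 3 of 3^8, det 4 — not tricolorable
note: inverse pairs cancel, leaving σ1 σ1 σ2 σ2


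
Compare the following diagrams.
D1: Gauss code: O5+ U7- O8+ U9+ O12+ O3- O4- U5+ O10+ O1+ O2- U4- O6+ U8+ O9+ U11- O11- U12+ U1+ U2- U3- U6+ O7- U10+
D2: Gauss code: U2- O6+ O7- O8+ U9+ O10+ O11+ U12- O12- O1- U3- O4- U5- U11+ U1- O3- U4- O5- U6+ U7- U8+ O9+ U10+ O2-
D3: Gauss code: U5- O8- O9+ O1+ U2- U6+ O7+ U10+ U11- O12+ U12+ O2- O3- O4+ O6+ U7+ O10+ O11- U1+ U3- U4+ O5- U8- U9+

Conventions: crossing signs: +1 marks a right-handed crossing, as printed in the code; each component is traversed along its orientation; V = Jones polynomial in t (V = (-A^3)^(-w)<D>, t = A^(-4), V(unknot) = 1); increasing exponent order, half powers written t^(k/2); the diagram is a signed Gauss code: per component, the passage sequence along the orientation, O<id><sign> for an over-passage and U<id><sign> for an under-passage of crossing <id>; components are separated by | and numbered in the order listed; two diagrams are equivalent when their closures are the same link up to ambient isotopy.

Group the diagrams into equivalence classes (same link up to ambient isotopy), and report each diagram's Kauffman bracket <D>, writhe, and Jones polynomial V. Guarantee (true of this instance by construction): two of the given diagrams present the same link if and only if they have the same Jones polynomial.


grouping into links: {D1} | {D2} | {D3}
V(D1) = t^-1 - 2 + 3t - 3t^2 + 4t^3 - 3t^4 + 2t^5 - t^6  (w +2, c 12, <D> = -A^-18 + 2A^-14 - 3A^-10 + 4A^-6 - 3A^-2 + 3A^2 - 2A^6 + A^10)
V(D2) = -t^-3 + t^-2 - t^-1 + 3 - t + t^2 - t^3  [12 crossings, <D> = -A^-18 + A^-14 - A^-10 + 3A^-6 - A^-2 + A^2 - A^6, w = -2]
V(D3) = 1  (w +2, c 12, <D> = A^6)
key observation: 3 values of V(t) split the 3 diagrams


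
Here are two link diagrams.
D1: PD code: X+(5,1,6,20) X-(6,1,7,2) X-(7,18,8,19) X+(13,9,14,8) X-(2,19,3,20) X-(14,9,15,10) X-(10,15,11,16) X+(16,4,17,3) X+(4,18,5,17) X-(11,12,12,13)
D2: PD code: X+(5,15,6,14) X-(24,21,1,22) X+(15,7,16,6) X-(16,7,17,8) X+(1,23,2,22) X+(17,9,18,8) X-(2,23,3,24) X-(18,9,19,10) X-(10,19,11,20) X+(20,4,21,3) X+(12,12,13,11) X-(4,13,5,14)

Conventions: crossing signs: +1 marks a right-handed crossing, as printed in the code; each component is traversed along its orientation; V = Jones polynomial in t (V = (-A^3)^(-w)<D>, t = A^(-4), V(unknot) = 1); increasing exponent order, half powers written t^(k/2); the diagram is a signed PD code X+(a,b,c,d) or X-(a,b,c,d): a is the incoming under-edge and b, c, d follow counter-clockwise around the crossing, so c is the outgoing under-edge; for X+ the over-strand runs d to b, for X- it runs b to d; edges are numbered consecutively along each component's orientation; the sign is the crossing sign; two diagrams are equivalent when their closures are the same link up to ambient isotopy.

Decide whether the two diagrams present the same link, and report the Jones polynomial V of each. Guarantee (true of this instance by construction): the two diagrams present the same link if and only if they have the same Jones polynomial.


equivalent: yes
V(D1) = 1  (w -2, c 10, <D> = A^-6)
D2 (bracket 1; 12 crossings at w = 0): V = 1
why: Reidemeister moves carry D1 (10 crossings) to D2 (12)


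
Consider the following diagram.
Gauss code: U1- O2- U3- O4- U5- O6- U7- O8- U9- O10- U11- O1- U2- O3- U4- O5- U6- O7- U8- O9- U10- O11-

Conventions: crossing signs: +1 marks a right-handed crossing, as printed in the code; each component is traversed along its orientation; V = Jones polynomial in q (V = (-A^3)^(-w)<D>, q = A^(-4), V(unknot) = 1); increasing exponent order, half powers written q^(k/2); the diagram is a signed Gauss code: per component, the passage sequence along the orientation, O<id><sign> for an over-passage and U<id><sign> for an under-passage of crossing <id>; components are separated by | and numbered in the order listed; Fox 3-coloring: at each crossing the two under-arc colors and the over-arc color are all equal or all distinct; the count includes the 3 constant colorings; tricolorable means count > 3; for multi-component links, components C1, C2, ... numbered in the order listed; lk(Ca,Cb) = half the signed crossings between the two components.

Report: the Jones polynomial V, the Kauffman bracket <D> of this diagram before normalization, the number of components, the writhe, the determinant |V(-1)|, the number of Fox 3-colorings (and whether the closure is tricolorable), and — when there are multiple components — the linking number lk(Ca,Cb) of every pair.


V(q) = -q^-16 + q^-15 - q^-14 + q^-13 - q^-12 + q^-11 - q^-10 + q^-9 - q^-8 + q^-7 + q^-5
bracket: -A^-13 - A^-5 + A^-1 - A^3 + A^7 - A^11 + A^15 - A^19 + A^23 - A^27 + A^31, w = -11
1 component, writhe -11, over 11 crossings
det 11, colorings 3 of 3^11 — not tricolorable
observation: w = -11 (over 11 crossings) is diagram-only; (-A^3)^(11) removes it from V
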